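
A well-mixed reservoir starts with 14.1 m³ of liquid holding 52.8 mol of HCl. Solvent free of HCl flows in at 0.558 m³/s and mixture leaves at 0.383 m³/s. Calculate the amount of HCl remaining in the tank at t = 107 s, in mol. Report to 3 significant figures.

Let m(t) be the amount of HCl. Volume: V(t) = V₀ + (Q_in − Q_out) t = 14.1 + 0.17500 t; V(107) = 32.825 m³.
Solute balance: dm/dt = 0 − Q_out C = −Q_out m/V(t).
Separate: dm/m = −Q_out dt/V(t) ⇒ ln(m/m₀) = −(Q_out/(Q_in−Q_out)) ln(V/V₀).
m = m₀ (V₀/V)^(Q_out/(Q_in−Q_out)) = 52.8 × (14.1/32.825)^(2.1886) = 8.3073 mol.

8.31 mol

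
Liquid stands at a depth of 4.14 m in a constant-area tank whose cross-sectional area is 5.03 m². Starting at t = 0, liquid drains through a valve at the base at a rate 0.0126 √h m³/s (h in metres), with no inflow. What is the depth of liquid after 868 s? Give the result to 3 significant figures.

A dh/dt = −Q_out = −0.0126 √h.
Separate and integrate: 2(√h − √h₀) = −(0.0126/A) t.
√h = √4.14 − 0.0126·868/(2·5.03) = 2.0347 − 1.0872 = 0.94754.
h = 0.94754² = 0.89784 m.

0.898 m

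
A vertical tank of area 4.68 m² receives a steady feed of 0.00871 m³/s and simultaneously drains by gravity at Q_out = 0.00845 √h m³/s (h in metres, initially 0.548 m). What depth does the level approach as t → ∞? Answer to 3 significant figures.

Unsteady balance on liquid volume: A dh/dt = Q_in − 0.00845 √h. At steady state dh/dt = 0:
Q_in = 0.00845 √h_ss ⇒ √h_ss = 0.00871/0.00845 = 1.0308.
h_ss = 1.0308² = 1.0625 m. (Since h₀ = 0.548 m < h_ss, the level will rise toward this value.)

1.06 m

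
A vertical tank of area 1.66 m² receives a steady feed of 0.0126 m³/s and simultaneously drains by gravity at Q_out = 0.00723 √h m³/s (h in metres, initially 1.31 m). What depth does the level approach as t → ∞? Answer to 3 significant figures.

Level balance: A dh/dt = 0.0126 − 0.00723 √h. Setting dh/dt = 0:
Q_in = 0.00723 √h_ss ⇒ √h_ss = 0.0126/0.00723 = 1.7427.
h_ss = 1.7427² = 3.0371 m. (Since h₀ = 1.31 m < h_ss, the level will rise toward this value.)

3.04 m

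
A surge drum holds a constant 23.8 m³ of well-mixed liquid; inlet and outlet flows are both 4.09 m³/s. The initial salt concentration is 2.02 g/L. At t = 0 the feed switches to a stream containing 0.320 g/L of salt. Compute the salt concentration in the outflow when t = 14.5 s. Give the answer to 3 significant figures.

Species balance on the tank: V dC/dt = Q(C_in − C).
Rewrite as dC/dt + C/τ = C_in/τ, τ = V/Q = 5.8191 s.
Integrating: C(t) = C_in + (C₀ − C_in) e^(−t/τ).
C(14.5) = 0.320 + (2.02 − 0.320)·e^(−14.5/5.8191) = 0.320 + (1.7000)·0.082760 = 0.46069 g/L.

0.461 g/L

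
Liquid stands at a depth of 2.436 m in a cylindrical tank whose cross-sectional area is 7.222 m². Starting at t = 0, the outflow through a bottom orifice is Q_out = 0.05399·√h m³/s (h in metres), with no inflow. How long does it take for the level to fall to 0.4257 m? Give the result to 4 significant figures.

Volume balance on the tank: A dh/dt = −0.05399 √h.
This is separable: 2 d(√h)/dt = −0.05399/A, so √h = √h₀ − (0.05399/(2A)) t.
t = 2A(√h₀ − √h)/0.05399 = 2·7.222·(√2.436 − √0.4257)/0.05399
  = 14.4440 × (1.56077 − 0.652457) / 0.05399 = 243.002 s.

243.0 s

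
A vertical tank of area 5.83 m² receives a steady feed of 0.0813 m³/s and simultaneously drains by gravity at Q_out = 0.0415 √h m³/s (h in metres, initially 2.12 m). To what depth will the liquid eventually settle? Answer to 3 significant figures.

Accumulation of liquid (constant cross-section A): A dh/dt = Q_in − 0.0415 √h. At steady state dh/dt = 0:
Q_in = 0.0415 √h_ss ⇒ √h_ss = 0.0813/0.0415 = 1.9590.
h_ss = 1.9590² = 3.8378 m. (Since h₀ = 2.12 m < h_ss, the level will rise toward this value.)

3.84 m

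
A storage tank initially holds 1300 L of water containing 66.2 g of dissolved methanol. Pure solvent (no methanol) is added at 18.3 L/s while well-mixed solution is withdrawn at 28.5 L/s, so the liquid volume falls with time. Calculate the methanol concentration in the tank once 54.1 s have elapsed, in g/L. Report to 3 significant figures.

0.0189 g/L

Let m(t) be the amount of methanol. Volume: V(t) = V₀ + (Q_in − Q_out) t = 1300 − 10.200 t; V(54.1) = 748.18 L.
Species balance (pure solvent in): dm/dt = −Q_out · m/V(t).
Separate: dm/m = −Q_out dt/V(t) ⇒ ln(m/m₀) = −(Q_out/(Q_in−Q_out)) ln(V/V₀).
m = m₀ (V₀/V)^(Q_out/(Q_in−Q_out)) = 66.2 × (1300/748.18)^(-2.7941) = 14.140 g.
C = m/V = 14.140/748.18 = 0.018899 g/L.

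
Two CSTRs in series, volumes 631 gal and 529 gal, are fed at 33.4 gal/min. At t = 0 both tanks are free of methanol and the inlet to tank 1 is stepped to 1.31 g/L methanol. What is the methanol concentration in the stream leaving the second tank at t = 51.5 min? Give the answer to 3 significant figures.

1.04 g/L

Each tank obeys Vᵢ dCᵢ/dt = Q(Cᵢ₋₁ − Cᵢ), so τᵢ = Vᵢ/Q.
τ₁ = 631/33.4 = 18.892 min; τ₂ = 529/33.4 = 15.838 min.
Tank 1: C₁ = C_in(1 − e^(−t/τ₁)). Tank 2 (τ₁ ≠ τ₂): C₂ = C_in[1 − (τ₁ e^(−t/τ₁) − τ₂ e^(−t/τ₂))/(τ₁ − τ₂)].
At t = 51.5: e^(−t/τ₁) = 0.065481, e^(−t/τ₂) = 0.038712.
C₂ = 1.31·[1 − (18.892·0.065481 − 15.838·0.038712)/(3.0539)] = 1.31·0.79569 = 1.0423 g/L.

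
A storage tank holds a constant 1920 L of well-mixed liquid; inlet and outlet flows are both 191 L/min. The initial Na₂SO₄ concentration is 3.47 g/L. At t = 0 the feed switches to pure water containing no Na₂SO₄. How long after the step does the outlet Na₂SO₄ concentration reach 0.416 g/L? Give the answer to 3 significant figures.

21.3 min

Mass balance on the solute (V constant): V dC/dt = Q(C_in − C), so τ = V/Q = 10.052 min.
C(t) = C_in + (C₀ − C_in) e^(−t/τ). Set C = 0.416 and solve for t:
e^(−t/τ) = (C − C_in)/(C₀ − C_in) = (0.416 − 0)/(3.47 − 0) = 0.11988
t = −τ ln(…) = 10.052 × 2.1212 = 21.323 min.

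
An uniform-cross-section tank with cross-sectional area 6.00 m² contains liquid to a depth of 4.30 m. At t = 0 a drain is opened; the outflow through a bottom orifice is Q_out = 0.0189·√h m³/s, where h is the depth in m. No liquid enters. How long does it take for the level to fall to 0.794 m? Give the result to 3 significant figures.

751 s

Accumulation of liquid (constant cross-section A): A dh/dt = −0.0189 √h.
This is separable: 2 d(√h)/dt = −0.0189/A, so √h = √h₀ − (0.0189/(2A)) t.
t = 2A(√h₀ − √h)/0.0189 = 2·6.00·(√4.30 − √0.794)/0.0189
  = 12.000 × (2.0736 − 0.89107) / 0.0189 = 750.84 s.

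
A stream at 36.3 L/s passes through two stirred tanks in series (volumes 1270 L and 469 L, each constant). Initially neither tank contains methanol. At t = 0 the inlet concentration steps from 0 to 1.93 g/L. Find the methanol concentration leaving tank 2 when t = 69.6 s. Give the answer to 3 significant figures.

1.52 g/L

Species balance on tank i: dCᵢ/dt = (Cᵢ₋₁ − Cᵢ)/τᵢ with τᵢ = Vᵢ/Q.
τ₁ = 1270/36.3 = 34.986 s; τ₂ = 469/36.3 = 12.920 s.
Solving the cascade with C₁(0)=C₂(0)=0 gives C₂(t) = C_in[1 − (τ₁ e^(−t/τ₁) − τ₂ e^(−t/τ₂))/(τ₁ − τ₂)].
At t = 69.6: e^(−t/τ₁) = 0.13678, e^(−t/τ₂) = 0.0045759.
C₂ = 1.93·[1 − (34.986·0.13678 − 12.920·0.0045759)/(22.066)] = 1.93·0.78581 = 1.5166 g/L.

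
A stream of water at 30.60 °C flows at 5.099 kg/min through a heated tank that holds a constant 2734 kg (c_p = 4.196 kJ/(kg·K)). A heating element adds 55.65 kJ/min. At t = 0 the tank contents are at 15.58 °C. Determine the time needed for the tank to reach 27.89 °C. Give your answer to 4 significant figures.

643.0 min

M c_p dT/dt = ṁ c_p (T_in − T) + Q̇.
τ = M/ṁ = 536.184 min; T_ss = T_in + Q̇/(ṁ c_p) = 33.2010 °C.
T(t) = T_ss + (T₀ − T_ss) e^(−t/τ). Set T = 27.89:
e^(−t/τ) = (27.89 − 33.2010)/(15.58 − 33.2010) = 0.301403
t = −536.184 · ln(0.301403) = 643.049 min.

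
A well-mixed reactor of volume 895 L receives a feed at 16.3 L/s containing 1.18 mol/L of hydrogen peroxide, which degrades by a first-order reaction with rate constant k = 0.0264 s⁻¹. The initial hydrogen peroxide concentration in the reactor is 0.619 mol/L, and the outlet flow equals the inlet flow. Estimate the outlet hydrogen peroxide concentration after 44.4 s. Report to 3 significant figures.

0.501 mol/L

V dC/dt = Q(C_in − C) − k V C.
This is linear with rate a = Q/V + k = 0.044612 s⁻¹.
C_ss = Q C_in/(Q + kV) = 0.48172 mol/L; C(t) = C_ss + (C₀ − C_ss) e^(−a t).
C(44.4) = 0.48172 + (0.13728)·e^(−0.044612·44.4) = 0.48172 + (0.13728)·0.13796 = 0.50066 mol/L.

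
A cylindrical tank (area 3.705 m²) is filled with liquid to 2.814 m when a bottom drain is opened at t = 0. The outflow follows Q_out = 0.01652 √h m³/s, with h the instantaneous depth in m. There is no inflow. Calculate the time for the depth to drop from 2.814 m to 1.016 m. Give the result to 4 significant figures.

300.3 s

Volume balance on the tank: A dh/dt = −0.01652 √h.
This is separable: 2 d(√h)/dt = −0.01652/A, so √h = √h₀ − (0.01652/(2A)) t.
t = 2A(√h₀ − √h)/0.01652 = 2·3.705·(√2.814 − √1.016)/0.01652
  = 7.41000 × (1.67750 − 1.00797) / 0.01652 = 300.316 s.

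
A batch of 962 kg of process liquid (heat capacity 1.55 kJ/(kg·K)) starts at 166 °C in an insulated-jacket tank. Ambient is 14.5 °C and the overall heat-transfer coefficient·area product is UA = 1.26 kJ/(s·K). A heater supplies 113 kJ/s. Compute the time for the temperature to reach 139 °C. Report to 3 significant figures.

Lumped-capacitance energy balance: M c_p dT/dt = UA(T_amb − T) + Q̇.
τ = M c_p/UA = 1183.4 s; T_ss = T_amb + Q̇/UA = 14.5 + 113/1.26 = 104.18 °C.
T(t) = T_ss + (T₀ − T_ss)e^(−t/τ); set T = 139:
t = −τ ln[(T − T_ss)/(T₀ − T_ss)] = −1183.4 · ln(0.56323) = 679.36 s.

679 s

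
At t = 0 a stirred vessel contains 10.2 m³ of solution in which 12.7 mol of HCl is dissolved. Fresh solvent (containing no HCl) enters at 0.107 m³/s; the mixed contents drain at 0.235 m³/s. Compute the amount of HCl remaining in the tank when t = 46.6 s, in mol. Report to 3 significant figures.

Total volume: dV/dt = Q_in − Q_out = -0.12800 m³/s, so V(t) = 10.2 − 0.12800 t and V(46.6) = 4.2352 m³.
No HCl enters, so dm/dt = −Q_out · (m/V).
dm/m = −Q_out dt/(V₀ − 0.12800 t); integrating gives ln(m/m₀) = −(Q_out/(Q_in−Q_out)) ln(V/V₀).
m = m₀ (V₀/V)^(Q_out/(Q_in−Q_out)) = 12.7 × (10.2/4.2352)^(-1.8359) = 2.5292 mol.

2.53 mol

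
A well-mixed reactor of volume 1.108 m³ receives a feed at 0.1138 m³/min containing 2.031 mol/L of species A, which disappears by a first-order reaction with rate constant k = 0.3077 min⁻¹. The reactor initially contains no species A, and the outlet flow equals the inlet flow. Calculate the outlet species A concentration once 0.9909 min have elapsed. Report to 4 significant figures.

0.1698 mol/L

Species balance: V dC/dt = Q C_in − Q C − k V C.
This is linear with rate a = Q/V + k = 0.410408 min⁻¹.
C_ss = Q C_in/(Q + kV) = 0.508273 mol/L; C(t) = C_ss + (C₀ − C_ss) e^(−a t).
C(0.9909) = 0.508273 + (-0.508273)·e^(−0.410408·0.9909) = 0.508273 + (-0.508273)·0.665862 = 0.169833 mol/L.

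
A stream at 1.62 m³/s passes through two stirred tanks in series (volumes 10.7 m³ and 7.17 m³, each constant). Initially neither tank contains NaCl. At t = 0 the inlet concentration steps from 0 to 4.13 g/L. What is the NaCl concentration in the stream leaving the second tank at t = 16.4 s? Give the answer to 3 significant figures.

Each tank obeys Vᵢ dCᵢ/dt = Q(Cᵢ₋₁ − Cᵢ), so τᵢ = Vᵢ/Q.
τ₁ = 10.7/1.62 = 6.6049 s; τ₂ = 7.17/1.62 = 4.4259 s.
Solving the cascade with C₁(0)=C₂(0)=0 gives C₂(t) = C_in[1 − (τ₁ e^(−t/τ₁) − τ₂ e^(−t/τ₂))/(τ₁ − τ₂)].
At t = 16.4: e^(−t/τ₁) = 0.083493, e^(−t/τ₂) = 0.024589.
C₂ = 4.13·[1 − (6.6049·0.083493 − 4.4259·0.024589)/(2.1790)] = 4.13·0.79686 = 3.2910 g/L.

3.29 g/L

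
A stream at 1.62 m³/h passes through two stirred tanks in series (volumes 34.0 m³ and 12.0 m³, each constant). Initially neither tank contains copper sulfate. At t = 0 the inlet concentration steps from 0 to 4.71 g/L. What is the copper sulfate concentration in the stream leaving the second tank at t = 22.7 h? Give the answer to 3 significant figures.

Time constants: τᵢ = Vᵢ/Q for each well-mixed tank.
τ₁ = 34.0/1.62 = 20.988 h; τ₂ = 12.0/1.62 = 7.4074 h.
Solving the cascade with C₁(0)=C₂(0)=0 gives C₂(t) = C_in[1 − (τ₁ e^(−t/τ₁) − τ₂ e^(−t/τ₂))/(τ₁ − τ₂)].
At t = 22.7: e^(−t/τ₁) = 0.33906, e^(−t/τ₂) = 0.046677.
C₂ = 4.71·[1 − (20.988·0.33906 − 7.4074·0.046677)/(13.580)] = 4.71·0.50146 = 2.3619 g/L.

2.36 g/L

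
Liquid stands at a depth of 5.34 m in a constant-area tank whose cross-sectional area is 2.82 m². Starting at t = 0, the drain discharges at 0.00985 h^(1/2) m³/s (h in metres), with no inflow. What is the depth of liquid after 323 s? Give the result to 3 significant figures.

With no inflow, A dh/dt = −0.00985 √h.
Separate and integrate: 2(√h − √h₀) = −(0.00985/A) t.
√h = √5.34 − 0.00985·323/(2·2.82) = 2.3108 − 0.56410 = 1.7467.
h = 1.7467² = 3.0511 m.

3.05 m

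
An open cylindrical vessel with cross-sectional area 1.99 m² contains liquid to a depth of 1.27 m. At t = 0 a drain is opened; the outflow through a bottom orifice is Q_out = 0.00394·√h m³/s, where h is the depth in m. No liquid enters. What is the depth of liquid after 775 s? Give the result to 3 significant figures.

A dh/dt = −Q_out = −0.00394 √h.
Separate and integrate: 2(√h − √h₀) = −(0.00394/A) t.
√h = √1.27 − 0.00394·775/(2·1.99) = 1.1269 − 0.76721 = 0.35973.
h = 0.35973² = 0.12941 m.

0.129 m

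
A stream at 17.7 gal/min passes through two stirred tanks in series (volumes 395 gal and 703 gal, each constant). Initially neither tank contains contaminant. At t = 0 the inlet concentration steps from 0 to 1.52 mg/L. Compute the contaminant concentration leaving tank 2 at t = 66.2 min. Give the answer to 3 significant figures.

Each tank obeys Vᵢ dCᵢ/dt = Q(Cᵢ₋₁ − Cᵢ), so τᵢ = Vᵢ/Q.
τ₁ = 395/17.7 = 22.316 min; τ₂ = 703/17.7 = 39.718 min.
Tank 1: C₁ = C_in(1 − e^(−t/τ₁)). Tank 2 (τ₁ ≠ τ₂): C₂ = C_in[1 − (τ₁ e^(−t/τ₁) − τ₂ e^(−t/τ₂))/(τ₁ − τ₂)].
At t = 66.2: e^(−t/τ₁) = 0.051487, e^(−t/τ₂) = 0.18886.
C₂ = 1.52·[1 − (22.316·0.051487 − 39.718·0.18886)/(-17.401)] = 1.52·0.63497 = 0.96516 mg/L.

0.965 mg/L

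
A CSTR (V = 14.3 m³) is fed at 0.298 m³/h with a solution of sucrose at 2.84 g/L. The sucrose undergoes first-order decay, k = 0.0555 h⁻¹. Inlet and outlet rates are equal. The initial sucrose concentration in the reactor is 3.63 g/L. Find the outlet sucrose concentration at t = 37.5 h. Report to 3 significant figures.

0.938 g/L

Species balance: V dC/dt = Q C_in − Q C − k V C.
dC/dt = (Q/V) C_in − (Q/V + k) C; effective rate a = Q/V + k = 0.020839 + 0.0555 = 0.076339 h⁻¹.
C_ss = Q C_in/(Q + kV) = 0.77527 g/L; C(t) = C_ss + (C₀ − C_ss) e^(−a t).
C(37.5) = 0.77527 + (2.8547)·e^(−0.076339·37.5) = 0.77527 + (2.8547)·0.057113 = 0.93831 g/L.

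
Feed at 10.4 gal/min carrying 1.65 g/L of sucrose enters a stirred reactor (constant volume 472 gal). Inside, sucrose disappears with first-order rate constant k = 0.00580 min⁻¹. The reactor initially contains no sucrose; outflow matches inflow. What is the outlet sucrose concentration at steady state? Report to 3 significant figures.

Accumulation = in − out − consumed: V dC/dt = Q C_in − Q C − k V C.
Steady state (dC/dt = 0): C_ss = Q C_in/(Q + kV) = C_in/(1 + kV/Q).
C_ss = 10.4·1.65/(10.4 + 0.00580·472) = 17.160/13.138 = 1.3062 g/L.

1.31 g/L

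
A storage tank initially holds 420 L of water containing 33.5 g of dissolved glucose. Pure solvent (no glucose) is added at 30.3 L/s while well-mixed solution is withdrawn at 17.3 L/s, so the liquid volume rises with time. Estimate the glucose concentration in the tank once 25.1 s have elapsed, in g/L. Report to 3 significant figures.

Let m(t) be the amount of glucose. Volume: V(t) = V₀ + (Q_in − Q_out) t = 420 + 13.000 t; V(25.1) = 746.30 L.
No glucose enters, so dm/dt = −Q_out · (m/V).
dm/m = −Q_out dt/(V₀ + 13.000 t); integrating gives ln(m/m₀) = −(Q_out/(Q_in−Q_out)) ln(V/V₀).
m = m₀ (V₀/V)^(Q_out/(Q_in−Q_out)) = 33.5 × (420/746.30)^(1.3308) = 15.588 g.
C = m/V = 15.588/746.30 = 0.020887 g/L.

0.0209 g/L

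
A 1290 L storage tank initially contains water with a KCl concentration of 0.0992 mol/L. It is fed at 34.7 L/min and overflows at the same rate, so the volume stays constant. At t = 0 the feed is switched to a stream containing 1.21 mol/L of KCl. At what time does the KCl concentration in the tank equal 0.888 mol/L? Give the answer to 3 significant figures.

Species balance: V dC/dt = Q(C_in − C) ⇒ τ = V/Q = 37.176 min.
C(t) = C_in + (C₀ − C_in) e^(−t/τ). Set C = 0.888 and solve for t:
e^(−t/τ) = (C − C_in)/(C₀ − C_in) = (0.888 − 1.21)/(0.0992 − 1.21) = 0.28988
t = −τ ln(…) = 37.176 × 1.2383 = 46.034 min.

46.0 min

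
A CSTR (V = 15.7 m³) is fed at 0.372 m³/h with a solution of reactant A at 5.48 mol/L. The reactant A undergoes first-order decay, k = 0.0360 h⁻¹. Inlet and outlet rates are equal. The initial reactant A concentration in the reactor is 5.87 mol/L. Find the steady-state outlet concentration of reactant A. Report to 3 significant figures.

2.18 mol/L

Accumulation = in − out − consumed: V dC/dt = Q C_in − Q C − k V C.
At steady state: 0 = Q C_in − (Q + kV) C_ss, so C_ss = Q C_in/(Q + kV).
C_ss = 0.372·5.48/(0.372 + 0.0360·15.7) = 2.0386/0.93720 = 2.1752 mol/L.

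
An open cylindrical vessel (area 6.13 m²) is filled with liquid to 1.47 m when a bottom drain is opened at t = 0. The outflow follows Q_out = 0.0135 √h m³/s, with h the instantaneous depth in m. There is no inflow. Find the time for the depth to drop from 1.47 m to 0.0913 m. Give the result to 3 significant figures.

827 s

With no inflow, A dh/dt = −0.0135 √h.
This is separable: 2 d(√h)/dt = −0.0135/A, so √h = √h₀ − (0.0135/(2A)) t.
t = 2A(√h₀ − √h)/0.0135 = 2·6.13·(√1.47 − √0.0913)/0.0135
  = 12.260 × (1.2124 − 0.30216) / 0.0135 = 826.67 s.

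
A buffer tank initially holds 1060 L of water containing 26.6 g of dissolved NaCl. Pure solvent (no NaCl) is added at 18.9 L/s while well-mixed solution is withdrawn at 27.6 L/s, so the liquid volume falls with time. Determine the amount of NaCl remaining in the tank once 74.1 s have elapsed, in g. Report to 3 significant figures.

1.36 g

Total volume: dV/dt = Q_in − Q_out = -8.7000 L/s, so V(t) = 1060 − 8.7000 t and V(74.1) = 415.33 L.
No NaCl enters, so dm/dt = −Q_out · (m/V).
dm/m = −Q_out dt/(V₀ − 8.7000 t); integrating gives ln(m/m₀) = −(Q_out/(Q_in−Q_out)) ln(V/V₀).
m = m₀ (V₀/V)^(Q_out/(Q_in−Q_out)) = 26.6 × (1060/415.33)^(-3.1724) = 1.3614 g.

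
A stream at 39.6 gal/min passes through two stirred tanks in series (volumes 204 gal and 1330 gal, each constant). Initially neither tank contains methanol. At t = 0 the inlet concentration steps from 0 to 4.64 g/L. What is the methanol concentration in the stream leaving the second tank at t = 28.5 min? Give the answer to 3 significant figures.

2.30 g/L

Each tank obeys Vᵢ dCᵢ/dt = Q(Cᵢ₋₁ − Cᵢ), so τᵢ = Vᵢ/Q.
τ₁ = 204/39.6 = 5.1515 min; τ₂ = 1330/39.6 = 33.586 min.
Tank 1: C₁ = C_in(1 − e^(−t/τ₁)). Tank 2 (τ₁ ≠ τ₂): C₂ = C_in[1 − (τ₁ e^(−t/τ₁) − τ₂ e^(−t/τ₂))/(τ₁ − τ₂)].
At t = 28.5: e^(−t/τ₁) = 0.0039567, e^(−t/τ₂) = 0.42803.
C₂ = 4.64·[1 − (5.1515·0.0039567 − 33.586·0.42803)/(-28.434)] = 4.64·0.49514 = 2.2975 g/L.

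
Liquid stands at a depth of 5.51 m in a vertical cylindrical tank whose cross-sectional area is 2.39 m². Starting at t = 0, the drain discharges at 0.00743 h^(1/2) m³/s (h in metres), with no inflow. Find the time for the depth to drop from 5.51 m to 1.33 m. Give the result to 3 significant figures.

A dh/dt = −Q_out = −0.00743 √h.
This is separable: 2 d(√h)/dt = −0.00743/A, so √h = √h₀ − (0.00743/(2A)) t.
t = 2A(√h₀ − √h)/0.00743 = 2·2.39·(√5.51 − √1.33)/0.00743
  = 4.7800 × (2.3473 − 1.1533) / 0.00743 = 768.20 s.

768 s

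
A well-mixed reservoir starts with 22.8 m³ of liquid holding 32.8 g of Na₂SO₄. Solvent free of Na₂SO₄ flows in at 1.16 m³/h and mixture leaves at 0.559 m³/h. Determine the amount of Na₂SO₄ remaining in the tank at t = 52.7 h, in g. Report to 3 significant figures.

Let m(t) be the amount of Na₂SO₄. Volume: V(t) = V₀ + (Q_in − Q_out) t = 22.8 + 0.60100 t; V(52.7) = 54.473 m³.
No Na₂SO₄ enters, so dm/dt = −Q_out · (m/V).
dm/m = −Q_out dt/(V₀ + 0.60100 t); integrating gives ln(m/m₀) = −(Q_out/(Q_in−Q_out)) ln(V/V₀).
m = m₀ (V₀/V)^(Q_out/(Q_in−Q_out)) = 32.8 × (22.8/54.473)^(0.93012) = 14.590 g.

14.6 g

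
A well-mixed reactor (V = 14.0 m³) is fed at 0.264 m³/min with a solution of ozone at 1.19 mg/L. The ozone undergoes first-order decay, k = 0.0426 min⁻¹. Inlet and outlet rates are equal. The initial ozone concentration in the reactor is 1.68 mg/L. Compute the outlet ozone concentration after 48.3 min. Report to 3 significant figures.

0.433 mg/L

Accumulation = in − out − consumed: V dC/dt = Q C_in − Q C − k V C.
This is linear with rate a = Q/V + k = 0.061457 min⁻¹.
C_ss = Q C_in/(Q + kV) = 0.36513 mg/L; C(t) = C_ss + (C₀ − C_ss) e^(−a t).
C(48.3) = 0.36513 + (1.3149)·e^(−0.061457·48.3) = 0.36513 + (1.3149)·0.051386 = 0.43270 mg/L.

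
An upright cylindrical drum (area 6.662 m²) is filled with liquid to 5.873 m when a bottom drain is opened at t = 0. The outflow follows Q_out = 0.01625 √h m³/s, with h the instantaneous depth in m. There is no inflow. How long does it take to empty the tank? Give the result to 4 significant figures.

1987 s

A dh/dt = −Q_out = −0.01625 √h.
Separate and integrate: 2(√h − √h₀) = −(0.01625/A) t.
Set h = 0: 2√h₀ = (0.01625/A) t_empty ⇒ t_empty = 2A√h₀/0.01625.
t_empty = 2·6.662·√5.873/0.01625 = 13.3240·2.42343/0.01625 = 1987.06 s.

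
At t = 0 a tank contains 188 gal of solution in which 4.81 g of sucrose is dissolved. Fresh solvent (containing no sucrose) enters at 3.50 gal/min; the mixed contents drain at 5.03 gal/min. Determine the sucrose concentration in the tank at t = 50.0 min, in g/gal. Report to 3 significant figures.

0.00774 g/gal

Let m(t) be the amount of sucrose. Volume: V(t) = V₀ + (Q_in − Q_out) t = 188 − 1.5300 t; V(50.0) = 111.50 gal.
Species balance (pure solvent in): dm/dt = −Q_out · m/V(t).
dm/m = −Q_out dt/(V₀ − 1.5300 t); integrating gives ln(m/m₀) = −(Q_out/(Q_in−Q_out)) ln(V/V₀).
m = m₀ (V₀/V)^(Q_out/(Q_in−Q_out)) = 4.81 × (188/111.50)^(-3.2876) = 0.86347 g.
C = m/V = 0.86347/111.50 = 0.0077442 g/gal.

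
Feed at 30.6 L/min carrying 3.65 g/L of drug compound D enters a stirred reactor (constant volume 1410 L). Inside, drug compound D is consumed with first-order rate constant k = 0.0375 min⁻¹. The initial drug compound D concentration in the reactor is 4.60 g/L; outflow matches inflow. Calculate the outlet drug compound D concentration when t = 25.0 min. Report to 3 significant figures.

2.08 g/L

Accumulation = in − out − consumed: V dC/dt = Q C_in − Q C − k V C.
This is linear with rate a = Q/V + k = 0.059202 min⁻¹.
C_ss = Q C_in/(Q + kV) = 1.3380 g/L; C(t) = C_ss + (C₀ − C_ss) e^(−a t).
C(25.0) = 1.3380 + (3.2620)·e^(−0.059202·25.0) = 1.3380 + (3.2620)·0.22763 = 2.0805 g/L.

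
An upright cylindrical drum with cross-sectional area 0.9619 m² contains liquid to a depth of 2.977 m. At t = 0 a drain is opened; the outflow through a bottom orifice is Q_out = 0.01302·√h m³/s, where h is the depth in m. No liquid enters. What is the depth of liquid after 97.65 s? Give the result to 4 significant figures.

With no inflow, A dh/dt = −0.01302 √h.
This is separable: 2 d(√h)/dt = −0.01302/A, so √h = √h₀ − (0.01302/(2A)) t.
√h = √2.977 − 0.01302·97.65/(2·0.9619) = 1.72540 − 0.660881 = 1.06452.
h = 1.06452² = 1.13320 m.

1.133 m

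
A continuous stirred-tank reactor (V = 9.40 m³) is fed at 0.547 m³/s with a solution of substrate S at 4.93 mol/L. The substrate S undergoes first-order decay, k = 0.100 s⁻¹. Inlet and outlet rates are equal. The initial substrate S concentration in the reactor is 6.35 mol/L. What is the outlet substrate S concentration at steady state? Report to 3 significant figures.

1.81 mol/L

Accumulation = in − out − consumed: V dC/dt = Q C_in − Q C − k V C.
At steady state: 0 = Q C_in − (Q + kV) C_ss, so C_ss = Q C_in/(Q + kV).
C_ss = 0.547·4.93/(0.547 + 0.100·9.40) = 2.6967/1.4870 = 1.8135 mol/L.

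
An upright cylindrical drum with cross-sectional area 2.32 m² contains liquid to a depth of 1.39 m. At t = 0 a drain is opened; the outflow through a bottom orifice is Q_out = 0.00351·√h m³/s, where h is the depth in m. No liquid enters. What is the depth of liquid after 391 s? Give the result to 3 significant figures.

A dh/dt = −Q_out = −0.00351 √h.
∫ h^(−1/2) dh = −(0.00351/A) ∫ dt, giving 2√h = 2√h₀ − (0.00351/A) t.
√h = √1.39 − 0.00351·391/(2·2.32) = 1.1790 − 0.29578 = 0.88320.
h = 0.88320² = 0.78005 m.

0.780 m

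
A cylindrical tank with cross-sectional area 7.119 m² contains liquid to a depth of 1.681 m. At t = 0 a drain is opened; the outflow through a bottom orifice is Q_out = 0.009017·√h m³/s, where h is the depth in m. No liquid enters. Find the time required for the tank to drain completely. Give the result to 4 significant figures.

2047 s

A dh/dt = −Q_out = −0.009017 √h.
∫ h^(−1/2) dh = −(0.009017/A) ∫ dt, giving 2√h = 2√h₀ − (0.009017/A) t.
Set h = 0: 2√h₀ = (0.009017/A) t_empty ⇒ t_empty = 2A√h₀/0.009017.
t_empty = 2·7.119·√1.681/0.009017 = 14.2380·1.29653/0.009017 = 2047.25 s.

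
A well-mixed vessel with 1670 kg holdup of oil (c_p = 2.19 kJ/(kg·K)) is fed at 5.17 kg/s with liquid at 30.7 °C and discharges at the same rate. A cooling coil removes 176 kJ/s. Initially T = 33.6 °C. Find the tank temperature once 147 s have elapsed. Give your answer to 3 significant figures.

Energy balance: M c_p dT/dt = ṁ c_p (T_in − T) − 176.
Rearrange: dT/dt = (T_ss − T)/τ with τ = M/ṁ = 323.02 s and T_ss = T_in − Q̇/(ṁ c_p) = 15.155 °C.
This is linear first-order; T(t) = T_ss + (T₀ − T_ss) e^(−t/τ).
T(147) = 15.155 + (18.445)·e^(−147/323.02) = 15.155 + (18.445)·0.63439 = 26.857 °C.

26.9 °C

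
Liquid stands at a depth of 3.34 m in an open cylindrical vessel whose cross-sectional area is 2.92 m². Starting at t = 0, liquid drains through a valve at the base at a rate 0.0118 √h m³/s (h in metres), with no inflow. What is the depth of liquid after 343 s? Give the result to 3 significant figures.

1.29 m

A dh/dt = −Q_out = −0.0118 √h.
This is separable: 2 d(√h)/dt = −0.0118/A, so √h = √h₀ − (0.0118/(2A)) t.
√h = √3.34 − 0.0118·343/(2·2.92) = 1.8276 − 0.69305 = 1.1345.
h = 1.1345² = 1.2871 m.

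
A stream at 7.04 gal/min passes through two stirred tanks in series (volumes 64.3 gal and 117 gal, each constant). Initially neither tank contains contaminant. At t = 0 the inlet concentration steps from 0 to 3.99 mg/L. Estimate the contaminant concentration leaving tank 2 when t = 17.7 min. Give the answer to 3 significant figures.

Time constants: τᵢ = Vᵢ/Q for each well-mixed tank.
τ₁ = 64.3/7.04 = 9.1335 min; τ₂ = 117/7.04 = 16.619 min.
Tank 1: C₁ = C_in(1 − e^(−t/τ₁)). Tank 2 (τ₁ ≠ τ₂): C₂ = C_in[1 − (τ₁ e^(−t/τ₁) − τ₂ e^(−t/τ₂))/(τ₁ − τ₂)].
At t = 17.7: e^(−t/τ₁) = 0.14400, e^(−t/τ₂) = 0.34472.
C₂ = 3.99·[1 − (9.1335·0.14400 − 16.619·0.34472)/(-7.4858)] = 3.99·0.41039 = 1.6374 mg/L.

1.64 mg/L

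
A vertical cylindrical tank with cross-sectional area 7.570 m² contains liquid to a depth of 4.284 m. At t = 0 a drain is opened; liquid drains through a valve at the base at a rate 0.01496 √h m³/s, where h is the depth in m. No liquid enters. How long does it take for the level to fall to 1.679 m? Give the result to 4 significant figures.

With no inflow, A dh/dt = −0.01496 √h.
∫ h^(−1/2) dh = −(0.01496/A) ∫ dt, giving 2√h = 2√h₀ − (0.01496/A) t.
t = 2A(√h₀ − √h)/0.01496 = 2·7.570·(√4.284 − √1.679)/0.01496
  = 15.1400 × (2.06978 − 1.29576) / 0.01496 = 783.333 s.

783.3 s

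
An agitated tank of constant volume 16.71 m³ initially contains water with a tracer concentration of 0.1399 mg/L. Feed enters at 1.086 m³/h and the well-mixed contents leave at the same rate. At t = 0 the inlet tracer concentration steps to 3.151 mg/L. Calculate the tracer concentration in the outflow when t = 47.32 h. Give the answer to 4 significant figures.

Unsteady species balance (constant V, well mixed): V dC/dt = Q(C_in − C).
Time constant τ = V/Q = 16.71/1.086 = 15.3867 h.
This is linear first-order; C(t) = C_in + (C₀ − C_in) e^(−t/τ).
C(47.32) = 3.151 + (0.1399 − 3.151)·e^(−47.32/15.3867) = 3.151 + (-3.01110)·0.0461723 = 3.01197 mg/L.

3.012 mg/L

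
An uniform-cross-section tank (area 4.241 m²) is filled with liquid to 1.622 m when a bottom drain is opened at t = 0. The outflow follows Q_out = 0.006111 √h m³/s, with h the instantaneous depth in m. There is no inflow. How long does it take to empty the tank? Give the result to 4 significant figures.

1768 s

Mass balance (ρ constant): A dh/dt = −0.006111 √h.
∫ h^(−1/2) dh = −(0.006111/A) ∫ dt, giving 2√h = 2√h₀ − (0.006111/A) t.
Tank is empty when √h = 0: t_empty = 2A√h₀/0.006111.
t_empty = 2·4.241·√1.622/0.006111 = 8.48200·1.27358/0.006111 = 1767.71 s.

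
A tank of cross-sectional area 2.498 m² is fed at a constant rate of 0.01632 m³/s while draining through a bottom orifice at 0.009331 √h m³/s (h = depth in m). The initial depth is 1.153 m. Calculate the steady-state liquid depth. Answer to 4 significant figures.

3.059 m

A dh/dt = Q_in − 0.009331 √h. Steady state requires inflow = outflow:
Q_in = 0.009331 √h_ss ⇒ √h_ss = 0.01632/0.009331 = 1.74901.
h_ss = 1.74901² = 3.05903 m. (Since h₀ = 1.153 m < h_ss, the level will rise toward this value.)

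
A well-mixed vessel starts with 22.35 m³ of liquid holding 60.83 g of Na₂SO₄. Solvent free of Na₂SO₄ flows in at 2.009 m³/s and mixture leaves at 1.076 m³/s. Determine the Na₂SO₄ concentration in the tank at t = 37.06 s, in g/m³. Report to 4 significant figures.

Total volume: dV/dt = Q_in − Q_out = 0.933000 m³/s, so V(t) = 22.35 + 0.933000 t and V(37.06) = 56.9270 m³.
No Na₂SO₄ enters, so dm/dt = −Q_out · (m/V).
dm/m = −Q_out dt/(V₀ + 0.933000 t); integrating gives ln(m/m₀) = −(Q_out/(Q_in−Q_out)) ln(V/V₀).
m = m₀ (V₀/V)^(Q_out/(Q_in−Q_out)) = 60.83 × (22.35/56.9270)^(1.15327) = 20.6940 g.
C = m/V = 20.6940/56.9270 = 0.363518 g/m³.

0.3635 g/m³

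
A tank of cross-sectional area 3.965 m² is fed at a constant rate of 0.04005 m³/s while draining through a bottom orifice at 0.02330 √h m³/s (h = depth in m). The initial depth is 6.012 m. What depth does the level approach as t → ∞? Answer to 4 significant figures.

2.955 m

A dh/dt = Q_in − 0.02330 √h. Steady state requires inflow = outflow:
Q_in = 0.02330 √h_ss ⇒ √h_ss = 0.04005/0.02330 = 1.71888.
h_ss = 1.71888² = 2.95456 m. (Since h₀ = 6.012 m > h_ss, the level will fall toward this value.)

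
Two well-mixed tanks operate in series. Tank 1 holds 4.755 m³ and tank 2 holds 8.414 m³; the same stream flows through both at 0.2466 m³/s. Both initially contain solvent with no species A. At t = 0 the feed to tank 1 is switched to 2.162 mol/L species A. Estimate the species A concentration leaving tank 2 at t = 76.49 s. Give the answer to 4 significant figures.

Each tank obeys Vᵢ dCᵢ/dt = Q(Cᵢ₋₁ − Cᵢ), so τᵢ = Vᵢ/Q.
τ₁ = 4.755/0.2466 = 19.2822 s; τ₂ = 8.414/0.2466 = 34.1200 s.
Solving the cascade with C₁(0)=C₂(0)=0 gives C₂(t) = C_in[1 − (τ₁ e^(−t/τ₁) − τ₂ e^(−t/τ₂))/(τ₁ − τ₂)].
At t = 76.49: e^(−t/τ₁) = 0.0189327, e^(−t/τ₂) = 0.106268.
C₂ = 2.162·[1 − (19.2822·0.0189327 − 34.1200·0.106268)/(-14.8378)] = 2.162·0.780237 = 1.68687 mol/L.

1.687 mol/L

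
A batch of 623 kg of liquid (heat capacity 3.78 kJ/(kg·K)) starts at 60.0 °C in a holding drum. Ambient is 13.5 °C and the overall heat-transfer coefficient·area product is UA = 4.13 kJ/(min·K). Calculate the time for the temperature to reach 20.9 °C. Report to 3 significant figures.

1050 min

Lumped-capacitance energy balance: M c_p dT/dt = UA(T_amb − T).
τ = M c_p/UA = 570.20 min; T_ss = T_amb = 13.500 °C.
T(t) = T_ss + (T₀ − T_ss)e^(−t/τ); set T = 20.9:
t = −τ ln[(T − T_ss)/(T₀ − T_ss)] = −570.20 · ln(0.15914) = 1048.0 min.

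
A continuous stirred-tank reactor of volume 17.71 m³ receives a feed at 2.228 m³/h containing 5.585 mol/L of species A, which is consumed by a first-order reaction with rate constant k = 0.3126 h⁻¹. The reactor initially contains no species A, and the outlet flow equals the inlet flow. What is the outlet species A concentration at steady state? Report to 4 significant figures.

1.603 mol/L

Species balance: V dC/dt = Q C_in − Q C − k V C.
At steady state: 0 = Q C_in − (Q + kV) C_ss, so C_ss = Q C_in/(Q + kV).
C_ss = 2.228·5.585/(2.228 + 0.3126·17.71) = 12.4434/7.76415 = 1.60267 mol/L.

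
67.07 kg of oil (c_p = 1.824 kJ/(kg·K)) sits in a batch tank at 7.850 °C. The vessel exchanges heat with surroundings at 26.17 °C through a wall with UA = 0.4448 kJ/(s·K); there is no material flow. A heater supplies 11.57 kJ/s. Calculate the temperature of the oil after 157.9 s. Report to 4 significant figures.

27.21 °C

M c_p dT/dt = −UA(T − T_amb) + Q̇.
dT/dt = (T_ss − T)/τ with T_ss = T_amb + Q̇/UA = 26.17 + 11.57/0.4448 = 52.1817 °C, τ = M c_p/UA = 67.07·1.824/0.4448 = 275.035 s.
Solution: T(t) = T_ss + (T₀ − T_ss) e^(−t/τ).
T(157.9) = 52.1817 + (-44.3317)·0.563207 = 27.2138 °C.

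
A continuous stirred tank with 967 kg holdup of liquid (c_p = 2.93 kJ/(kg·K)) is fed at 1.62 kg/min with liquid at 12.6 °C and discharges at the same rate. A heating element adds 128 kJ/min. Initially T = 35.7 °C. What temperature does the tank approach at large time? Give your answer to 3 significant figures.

39.6 °C

M c_p dT/dt = ṁ c_p (T_in − T) + Q̇.
At steady state dT/dt = 0 ⇒ T_ss = T_in + Q̇/(ṁ c_p) = 12.6 + 128/(1.62·2.93) = 39.567 °C.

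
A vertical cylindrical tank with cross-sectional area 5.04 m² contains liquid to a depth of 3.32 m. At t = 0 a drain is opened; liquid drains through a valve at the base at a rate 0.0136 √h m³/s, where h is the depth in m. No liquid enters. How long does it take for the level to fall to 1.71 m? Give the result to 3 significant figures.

381 s

Accumulation of liquid (constant cross-section A): A dh/dt = −0.0136 √h.
Separate and integrate: 2(√h − √h₀) = −(0.0136/A) t.
t = 2A(√h₀ − √h)/0.0136 = 2·5.04·(√3.32 − √1.71)/0.0136
  = 10.080 × (1.8221 − 1.3077) / 0.0136 = 381.27 s.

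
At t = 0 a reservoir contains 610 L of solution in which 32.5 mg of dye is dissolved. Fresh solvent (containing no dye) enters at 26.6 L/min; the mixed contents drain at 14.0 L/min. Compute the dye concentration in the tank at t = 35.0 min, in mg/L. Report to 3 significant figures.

Let m(t) be the amount of dye. Volume: V(t) = V₀ + (Q_in − Q_out) t = 610 + 12.600 t; V(35.0) = 1051.0 L.
Solute balance: dm/dt = 0 − Q_out C = −Q_out m/V(t).
dm/m = −Q_out dt/(V₀ + 12.600 t); integrating gives ln(m/m₀) = −(Q_out/(Q_in−Q_out)) ln(V/V₀).
m = m₀ (V₀/V)^(Q_out/(Q_in−Q_out)) = 32.5 × (610/1051.0)^(1.1111) = 17.757 mg.
C = m/V = 17.757/1051.0 = 0.016895 mg/L.

0.0169 mg/L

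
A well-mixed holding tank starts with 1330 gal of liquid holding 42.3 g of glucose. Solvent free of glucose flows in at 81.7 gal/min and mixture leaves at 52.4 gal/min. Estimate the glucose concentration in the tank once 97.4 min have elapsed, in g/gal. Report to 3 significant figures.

Total volume: dV/dt = Q_in − Q_out = 29.300 gal/min, so V(t) = 1330 + 29.300 t and V(97.4) = 4183.8 gal.
Solute balance: dm/dt = 0 − Q_out C = −Q_out m/V(t).
dm/m = −Q_out dt/(V₀ + 29.300 t); integrating gives ln(m/m₀) = −(Q_out/(Q_in−Q_out)) ln(V/V₀).
m = m₀ (V₀/V)^(Q_out/(Q_in−Q_out)) = 42.3 × (1330/4183.8)^(1.7884) = 5.4478 g.
C = m/V = 5.4478/4183.8 = 0.0013021 g/gal.

0.00130 g/gal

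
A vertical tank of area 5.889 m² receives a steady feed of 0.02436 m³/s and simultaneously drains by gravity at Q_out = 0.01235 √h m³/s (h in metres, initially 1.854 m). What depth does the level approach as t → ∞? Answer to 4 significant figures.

3.891 m

Accumulation of liquid (constant cross-section A): A dh/dt = Q_in − 0.01235 √h. At steady state dh/dt = 0:
Q_in = 0.01235 √h_ss ⇒ √h_ss = 0.02436/0.01235 = 1.97247.
h_ss = 1.97247² = 3.89064 m. (Since h₀ = 1.854 m < h_ss, the level will rise toward this value.)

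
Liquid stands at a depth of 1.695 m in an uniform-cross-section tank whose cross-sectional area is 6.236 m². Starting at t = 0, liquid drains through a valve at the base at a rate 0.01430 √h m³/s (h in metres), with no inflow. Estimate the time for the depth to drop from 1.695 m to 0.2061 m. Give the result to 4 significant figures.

739.5 s

A dh/dt = −Q_out = −0.01430 √h.
∫ h^(−1/2) dh = −(0.01430/A) ∫ dt, giving 2√h = 2√h₀ − (0.01430/A) t.
t = 2A(√h₀ − √h)/0.01430 = 2·6.236·(√1.695 − √0.2061)/0.01430
  = 12.4720 × (1.30192 − 0.453982) / 0.01430 = 739.545 s.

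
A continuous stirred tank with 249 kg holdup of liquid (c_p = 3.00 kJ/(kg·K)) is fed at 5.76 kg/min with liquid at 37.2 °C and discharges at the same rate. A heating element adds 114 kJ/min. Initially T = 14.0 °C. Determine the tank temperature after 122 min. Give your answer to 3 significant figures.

Heat balance on the well-mixed liquid: M c_p dT/dt = ṁ c_p (T_in − T) + 114.
Rearrange: dT/dt = (T_ss − T)/τ with τ = M/ṁ = 43.229 min and T_ss = T_in + Q̇/(ṁ c_p) = 43.797 °C.
This is linear first-order; T(t) = T_ss + (T₀ − T_ss) e^(−t/τ).
T(122) = 43.797 + (-29.797)·e^(−122/43.229) = 43.797 + (-29.797)·0.059477 = 42.025 °C.

42.0 °C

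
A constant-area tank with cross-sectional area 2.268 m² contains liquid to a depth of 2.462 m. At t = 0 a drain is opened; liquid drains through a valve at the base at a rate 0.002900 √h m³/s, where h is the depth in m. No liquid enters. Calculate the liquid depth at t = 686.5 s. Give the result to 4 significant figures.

A dh/dt = −Q_out = −0.002900 √h.
This is separable: 2 d(√h)/dt = −0.002900/A, so √h = √h₀ − (0.002900/(2A)) t.
√h = √2.462 − 0.002900·686.5/(2·2.268) = 1.56908 − 0.438900 = 1.13018.
h = 1.13018² = 1.27730 m.

1.277 m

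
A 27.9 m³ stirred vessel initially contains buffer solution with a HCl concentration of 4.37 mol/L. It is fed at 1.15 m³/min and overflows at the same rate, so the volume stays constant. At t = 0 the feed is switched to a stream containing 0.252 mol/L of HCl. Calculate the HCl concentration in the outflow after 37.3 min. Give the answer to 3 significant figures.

1.14 mol/L

Transient balance on the dissolved component: V dC/dt = Q(C_in − C).
So dC/dt = (C_in − C)/τ with τ = V/Q = 27.9/1.15 = 24.261 min.
This is linear first-order; C(t) = C_in + (C₀ − C_in) e^(−t/τ).
C(37.3) = 0.252 + (4.37 − 0.252)·e^(−37.3/24.261) = 0.252 + (4.1180)·0.21493 = 1.1371 mol/L.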